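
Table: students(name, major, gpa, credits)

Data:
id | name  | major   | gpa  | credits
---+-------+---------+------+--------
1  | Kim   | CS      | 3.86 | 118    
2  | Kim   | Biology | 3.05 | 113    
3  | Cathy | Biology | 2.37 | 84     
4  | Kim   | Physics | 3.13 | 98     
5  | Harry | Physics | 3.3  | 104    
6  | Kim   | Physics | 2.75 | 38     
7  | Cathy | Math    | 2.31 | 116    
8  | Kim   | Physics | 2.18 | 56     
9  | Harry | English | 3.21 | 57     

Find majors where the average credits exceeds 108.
SELECT major, AVG(credits)
FROM students
GROUP BY major
HAVING AVG(credits) > 108

Result:
  CS: avg=118.00
  Math: avg=116.00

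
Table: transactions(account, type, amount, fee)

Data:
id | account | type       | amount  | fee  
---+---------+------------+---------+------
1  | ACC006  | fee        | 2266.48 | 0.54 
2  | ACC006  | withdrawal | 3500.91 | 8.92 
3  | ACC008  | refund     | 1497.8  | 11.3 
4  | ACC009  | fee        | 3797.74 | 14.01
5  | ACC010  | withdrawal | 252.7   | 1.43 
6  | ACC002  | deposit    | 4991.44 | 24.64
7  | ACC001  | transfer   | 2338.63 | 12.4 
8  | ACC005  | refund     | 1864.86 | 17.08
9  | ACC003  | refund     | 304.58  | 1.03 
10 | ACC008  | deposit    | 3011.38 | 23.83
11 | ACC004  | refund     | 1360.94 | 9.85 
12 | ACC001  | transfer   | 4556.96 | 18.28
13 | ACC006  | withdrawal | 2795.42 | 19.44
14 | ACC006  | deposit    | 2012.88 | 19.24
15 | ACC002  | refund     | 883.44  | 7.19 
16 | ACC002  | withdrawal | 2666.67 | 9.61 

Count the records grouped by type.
SELECT type, COUNT(*) as count
FROM transactions
GROUP BY type

Result:
  deposit: 3
  fee: 2
  refund: 5
  transfer: 2
  withdrawal: 4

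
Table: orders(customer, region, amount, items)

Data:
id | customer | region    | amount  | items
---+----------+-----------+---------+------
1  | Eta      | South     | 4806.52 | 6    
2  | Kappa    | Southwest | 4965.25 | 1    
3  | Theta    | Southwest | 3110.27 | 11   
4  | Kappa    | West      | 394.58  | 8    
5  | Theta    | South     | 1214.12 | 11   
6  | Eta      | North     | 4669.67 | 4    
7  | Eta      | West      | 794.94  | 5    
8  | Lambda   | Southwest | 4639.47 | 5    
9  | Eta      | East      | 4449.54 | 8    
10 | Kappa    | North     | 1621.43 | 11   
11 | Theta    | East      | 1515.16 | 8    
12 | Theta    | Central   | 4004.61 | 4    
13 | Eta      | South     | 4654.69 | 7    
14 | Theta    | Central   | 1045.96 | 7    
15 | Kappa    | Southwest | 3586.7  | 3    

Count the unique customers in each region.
SELECT region, COUNT(DISTINCT customer)
FROM orders
GROUP BY region

Result:
  Central: 1 distinct
  East: 2 distinct
  North: 2 distinct
  South: 2 distinct
  Southwest: 3 distinct
  West: 2 distinct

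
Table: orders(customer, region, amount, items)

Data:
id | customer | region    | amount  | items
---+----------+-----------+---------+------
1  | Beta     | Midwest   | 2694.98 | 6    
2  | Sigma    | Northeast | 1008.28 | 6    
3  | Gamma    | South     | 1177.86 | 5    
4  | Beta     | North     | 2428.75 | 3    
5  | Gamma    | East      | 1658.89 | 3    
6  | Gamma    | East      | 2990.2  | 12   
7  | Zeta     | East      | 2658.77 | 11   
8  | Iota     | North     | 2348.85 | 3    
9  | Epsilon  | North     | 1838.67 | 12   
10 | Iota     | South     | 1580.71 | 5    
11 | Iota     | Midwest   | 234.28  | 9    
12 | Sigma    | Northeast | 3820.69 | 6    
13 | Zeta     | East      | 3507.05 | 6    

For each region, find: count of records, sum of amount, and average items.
SELECT region,
       COUNT(*) as cnt,
       SUM(amount) as total_amount,
       AVG(items) as avg_items
FROM orders
GROUP BY region

Result:
  East: 4 records, 10814.91 total amount, 8.00 avg items
  Midwest: 2 records, 2929.26 total amount, 7.50 avg items
  North: 3 records, 6616.27 total amount, 6.00 avg items
  Northeast: 2 records, 4828.97 total amount, 6.00 avg items
  South: 2 records, 2758.57 total amount, 5.00 avg items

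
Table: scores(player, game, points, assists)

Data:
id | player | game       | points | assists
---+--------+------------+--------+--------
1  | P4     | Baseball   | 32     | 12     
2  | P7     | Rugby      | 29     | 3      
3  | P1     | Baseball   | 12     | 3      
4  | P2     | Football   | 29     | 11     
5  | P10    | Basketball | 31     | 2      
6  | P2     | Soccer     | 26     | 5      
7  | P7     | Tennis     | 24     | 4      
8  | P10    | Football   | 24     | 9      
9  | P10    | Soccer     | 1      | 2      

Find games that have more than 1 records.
SELECT game, COUNT(*) as cnt
FROM scores
GROUP BY game
HAVING COUNT(*) > 1

Result:
  Baseball: 2
  Football: 2
  Soccer: 2

Note: HAVING filters groups after aggregation, WHERE filters rows before.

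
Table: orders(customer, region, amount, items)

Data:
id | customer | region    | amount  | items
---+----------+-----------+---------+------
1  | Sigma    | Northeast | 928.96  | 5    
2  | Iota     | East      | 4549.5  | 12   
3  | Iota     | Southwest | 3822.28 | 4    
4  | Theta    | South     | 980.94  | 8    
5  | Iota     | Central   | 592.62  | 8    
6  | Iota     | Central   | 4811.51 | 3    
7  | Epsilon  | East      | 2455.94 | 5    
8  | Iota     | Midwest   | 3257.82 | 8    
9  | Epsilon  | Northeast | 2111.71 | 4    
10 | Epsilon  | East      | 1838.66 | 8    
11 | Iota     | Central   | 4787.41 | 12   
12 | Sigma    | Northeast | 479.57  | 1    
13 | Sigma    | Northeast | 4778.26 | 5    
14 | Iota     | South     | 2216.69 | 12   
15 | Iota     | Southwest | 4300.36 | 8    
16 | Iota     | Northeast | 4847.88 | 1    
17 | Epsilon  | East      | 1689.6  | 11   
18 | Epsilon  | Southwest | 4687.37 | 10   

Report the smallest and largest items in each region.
SELECT region, MIN(items), MAX(items)
FROM orders
GROUP BY region

Result:
  Central: min=3, max=12
  East: min=5, max=12
  Midwest: min=8, max=8
  Northeast: min=1, max=5
  South: min=8, max=12
  Southwest: min=4, max=10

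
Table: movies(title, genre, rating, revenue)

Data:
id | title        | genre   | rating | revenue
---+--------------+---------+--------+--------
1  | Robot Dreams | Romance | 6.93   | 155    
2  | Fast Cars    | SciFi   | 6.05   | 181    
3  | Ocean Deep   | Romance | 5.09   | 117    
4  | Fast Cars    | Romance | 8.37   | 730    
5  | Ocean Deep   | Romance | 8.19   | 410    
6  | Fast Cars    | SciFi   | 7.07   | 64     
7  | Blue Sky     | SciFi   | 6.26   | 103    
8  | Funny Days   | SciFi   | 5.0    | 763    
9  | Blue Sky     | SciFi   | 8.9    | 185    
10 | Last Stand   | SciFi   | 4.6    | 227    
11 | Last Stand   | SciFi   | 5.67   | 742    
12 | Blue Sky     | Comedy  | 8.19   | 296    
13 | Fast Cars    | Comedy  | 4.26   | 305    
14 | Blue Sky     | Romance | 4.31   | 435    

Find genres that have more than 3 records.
SELECT genre, COUNT(*) as cnt
FROM movies
GROUP BY genre
HAVING COUNT(*) > 3

Result:
  Romance: 5
  SciFi: 7

Note: HAVING filters groups after aggregation, WHERE filters rows before.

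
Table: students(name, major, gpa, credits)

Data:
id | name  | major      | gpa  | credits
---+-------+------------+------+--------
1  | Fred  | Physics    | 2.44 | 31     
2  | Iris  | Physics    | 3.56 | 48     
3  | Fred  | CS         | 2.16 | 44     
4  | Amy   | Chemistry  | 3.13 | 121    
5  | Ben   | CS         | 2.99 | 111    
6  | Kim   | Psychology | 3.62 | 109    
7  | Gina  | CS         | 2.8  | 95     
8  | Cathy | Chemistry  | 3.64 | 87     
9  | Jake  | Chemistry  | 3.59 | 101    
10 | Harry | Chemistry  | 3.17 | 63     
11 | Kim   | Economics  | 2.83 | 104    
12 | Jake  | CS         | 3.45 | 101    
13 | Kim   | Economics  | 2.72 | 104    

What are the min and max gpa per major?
SELECT major, MIN(gpa), MAX(gpa)
FROM students
GROUP BY major

Result:
  CS: min=2.16, max=3.45
  Chemistry: min=3.13, max=3.64
  Economics: min=2.72, max=2.83
  Physics: min=2.44, max=3.56
  Psychology: min=3.62, max=3.62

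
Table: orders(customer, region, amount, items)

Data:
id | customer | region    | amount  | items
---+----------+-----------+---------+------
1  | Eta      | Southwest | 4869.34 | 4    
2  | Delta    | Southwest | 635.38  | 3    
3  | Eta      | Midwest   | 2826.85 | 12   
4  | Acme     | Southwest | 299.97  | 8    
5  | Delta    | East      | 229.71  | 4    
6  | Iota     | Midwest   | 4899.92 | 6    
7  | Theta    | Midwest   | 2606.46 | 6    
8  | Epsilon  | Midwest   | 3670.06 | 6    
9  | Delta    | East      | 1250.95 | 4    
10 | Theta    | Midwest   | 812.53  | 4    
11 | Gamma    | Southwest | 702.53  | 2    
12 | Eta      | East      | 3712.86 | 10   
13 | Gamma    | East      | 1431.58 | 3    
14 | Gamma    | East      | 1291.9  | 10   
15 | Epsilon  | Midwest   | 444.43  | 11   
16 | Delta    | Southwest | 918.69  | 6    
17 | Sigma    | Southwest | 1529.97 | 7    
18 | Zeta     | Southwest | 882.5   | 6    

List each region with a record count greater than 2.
SELECT region, COUNT(*) as cnt
FROM orders
GROUP BY region
HAVING COUNT(*) > 2

Result:
  East: 5
  Midwest: 6
  Southwest: 7

Note: HAVING filters groups after aggregation, WHERE filters rows before.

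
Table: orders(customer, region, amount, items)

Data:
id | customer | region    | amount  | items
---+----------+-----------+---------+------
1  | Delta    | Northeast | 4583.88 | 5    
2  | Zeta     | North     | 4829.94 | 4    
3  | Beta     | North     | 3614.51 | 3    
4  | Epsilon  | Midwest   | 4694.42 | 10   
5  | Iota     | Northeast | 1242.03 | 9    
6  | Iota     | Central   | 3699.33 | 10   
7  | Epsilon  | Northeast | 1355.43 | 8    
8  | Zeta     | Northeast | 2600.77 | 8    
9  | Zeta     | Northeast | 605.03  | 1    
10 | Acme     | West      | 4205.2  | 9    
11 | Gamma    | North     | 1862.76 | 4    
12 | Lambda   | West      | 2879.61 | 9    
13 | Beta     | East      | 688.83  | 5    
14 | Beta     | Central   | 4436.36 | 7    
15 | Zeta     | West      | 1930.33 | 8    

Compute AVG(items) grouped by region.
SELECT region, AVG(items) as result
FROM orders
GROUP BY region

Result:
  Central: 8.50
  East: 5.00
  Midwest: 10.00
  North: 3.67
  Northeast: 6.20
  West: 8.67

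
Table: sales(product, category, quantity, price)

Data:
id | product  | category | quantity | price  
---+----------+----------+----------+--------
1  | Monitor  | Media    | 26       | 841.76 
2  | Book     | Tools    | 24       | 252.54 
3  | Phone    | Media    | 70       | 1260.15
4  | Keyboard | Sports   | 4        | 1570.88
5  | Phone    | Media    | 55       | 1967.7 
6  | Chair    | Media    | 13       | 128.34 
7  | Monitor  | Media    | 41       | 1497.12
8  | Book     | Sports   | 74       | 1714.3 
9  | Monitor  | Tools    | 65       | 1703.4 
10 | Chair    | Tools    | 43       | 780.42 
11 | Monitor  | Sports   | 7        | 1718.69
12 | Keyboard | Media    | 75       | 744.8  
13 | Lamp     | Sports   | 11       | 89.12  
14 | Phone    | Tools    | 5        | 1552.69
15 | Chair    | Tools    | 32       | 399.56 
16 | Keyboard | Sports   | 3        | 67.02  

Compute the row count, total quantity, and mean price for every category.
SELECT category,
       COUNT(*) as cnt,
       SUM(quantity) as total_quantity,
       AVG(price) as avg_price
FROM sales
GROUP BY category

Result:
  Media: 6 records, 280 total quantity, 1073.31 avg price
  Sports: 5 records, 99 total quantity, 1032.00 avg price
  Tools: 5 records, 169 total quantity, 937.72 avg price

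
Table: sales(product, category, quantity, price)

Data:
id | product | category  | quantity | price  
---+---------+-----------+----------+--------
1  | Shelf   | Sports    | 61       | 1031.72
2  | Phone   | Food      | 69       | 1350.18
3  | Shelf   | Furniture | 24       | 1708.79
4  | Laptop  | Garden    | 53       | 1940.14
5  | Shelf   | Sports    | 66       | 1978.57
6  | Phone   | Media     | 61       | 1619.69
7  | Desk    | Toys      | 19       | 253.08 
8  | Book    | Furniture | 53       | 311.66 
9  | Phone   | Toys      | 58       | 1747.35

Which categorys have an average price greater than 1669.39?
SELECT category, AVG(price)
FROM sales
GROUP BY category
HAVING AVG(price) > 1669.39

Result:
  Garden: avg=1940.14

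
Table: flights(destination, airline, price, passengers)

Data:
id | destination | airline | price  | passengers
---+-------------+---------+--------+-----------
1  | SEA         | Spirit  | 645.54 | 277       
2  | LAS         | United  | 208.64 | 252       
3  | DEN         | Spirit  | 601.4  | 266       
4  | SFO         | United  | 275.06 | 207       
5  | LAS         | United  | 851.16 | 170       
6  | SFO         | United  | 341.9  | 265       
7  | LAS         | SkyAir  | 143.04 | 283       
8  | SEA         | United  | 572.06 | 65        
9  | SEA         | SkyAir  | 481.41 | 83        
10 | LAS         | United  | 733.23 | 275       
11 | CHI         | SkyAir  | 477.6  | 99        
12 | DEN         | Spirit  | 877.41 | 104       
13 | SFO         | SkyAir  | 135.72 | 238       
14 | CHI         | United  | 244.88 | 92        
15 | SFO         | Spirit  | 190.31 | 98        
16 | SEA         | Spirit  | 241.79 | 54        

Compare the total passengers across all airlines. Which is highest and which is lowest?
SELECT airline, SUM(passengers)
FROM flights
GROUP BY airline
ORDER BY SUM(passengers)

All groups:
  SkyAir: 703
  Spirit: 799
  United: 1326

Highest: United (1326)
Lowest: SkyAir (703)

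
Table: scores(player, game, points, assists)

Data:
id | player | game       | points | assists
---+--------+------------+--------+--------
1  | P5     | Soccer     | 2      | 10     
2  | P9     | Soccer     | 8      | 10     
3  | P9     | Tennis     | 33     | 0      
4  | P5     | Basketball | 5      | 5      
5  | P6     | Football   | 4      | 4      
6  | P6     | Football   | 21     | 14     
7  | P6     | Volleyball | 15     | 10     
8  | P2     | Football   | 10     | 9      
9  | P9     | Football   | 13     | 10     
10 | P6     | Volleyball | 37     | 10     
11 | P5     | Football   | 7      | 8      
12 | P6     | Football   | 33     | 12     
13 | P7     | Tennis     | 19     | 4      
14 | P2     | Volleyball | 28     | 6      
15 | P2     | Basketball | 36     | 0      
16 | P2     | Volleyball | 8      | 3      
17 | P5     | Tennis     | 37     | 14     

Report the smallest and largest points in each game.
SELECT game, MIN(points), MAX(points)
FROM scores
GROUP BY game

Result:
  Basketball: min=5, max=36
  Football: min=4, max=33
  Soccer: min=2, max=8
  Tennis: min=19, max=37
  Volleyball: min=8, max=37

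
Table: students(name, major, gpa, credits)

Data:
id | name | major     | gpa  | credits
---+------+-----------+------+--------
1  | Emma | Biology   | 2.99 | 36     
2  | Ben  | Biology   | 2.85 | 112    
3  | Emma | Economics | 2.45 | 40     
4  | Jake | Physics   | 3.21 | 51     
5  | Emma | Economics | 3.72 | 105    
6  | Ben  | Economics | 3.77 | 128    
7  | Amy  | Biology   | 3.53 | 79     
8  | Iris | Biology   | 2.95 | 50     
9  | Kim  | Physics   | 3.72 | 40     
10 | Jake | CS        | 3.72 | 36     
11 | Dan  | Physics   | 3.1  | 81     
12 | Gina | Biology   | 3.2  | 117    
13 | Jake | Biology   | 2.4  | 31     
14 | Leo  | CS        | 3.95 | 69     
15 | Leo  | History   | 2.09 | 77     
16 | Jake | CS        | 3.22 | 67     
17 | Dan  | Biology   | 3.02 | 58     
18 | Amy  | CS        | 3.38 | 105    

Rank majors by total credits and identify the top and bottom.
SELECT major, SUM(credits)
FROM students
GROUP BY major
ORDER BY SUM(credits)

All groups:
  History: 77
  Physics: 172
  Economics: 273
  CS: 277
  Biology: 483

Highest: Biology (483)
Lowest: History (77)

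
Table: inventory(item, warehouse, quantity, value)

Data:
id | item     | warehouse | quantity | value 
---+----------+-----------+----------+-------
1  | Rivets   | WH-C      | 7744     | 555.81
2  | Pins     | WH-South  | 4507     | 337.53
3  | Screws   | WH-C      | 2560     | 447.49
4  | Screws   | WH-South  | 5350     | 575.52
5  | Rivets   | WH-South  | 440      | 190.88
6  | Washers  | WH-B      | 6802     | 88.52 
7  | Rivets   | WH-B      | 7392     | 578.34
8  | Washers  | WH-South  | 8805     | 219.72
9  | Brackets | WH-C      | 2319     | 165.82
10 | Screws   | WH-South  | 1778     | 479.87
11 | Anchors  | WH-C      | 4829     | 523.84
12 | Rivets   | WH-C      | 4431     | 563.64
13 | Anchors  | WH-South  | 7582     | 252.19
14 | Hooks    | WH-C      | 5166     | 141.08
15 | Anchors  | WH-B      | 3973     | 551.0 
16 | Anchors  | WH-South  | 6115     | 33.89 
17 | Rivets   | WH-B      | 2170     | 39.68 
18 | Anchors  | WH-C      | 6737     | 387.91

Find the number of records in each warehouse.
SELECT warehouse, COUNT(*) as count
FROM inventory
GROUP BY warehouse

Result:
  WH-B: 4
  WH-C: 7
  WH-South: 7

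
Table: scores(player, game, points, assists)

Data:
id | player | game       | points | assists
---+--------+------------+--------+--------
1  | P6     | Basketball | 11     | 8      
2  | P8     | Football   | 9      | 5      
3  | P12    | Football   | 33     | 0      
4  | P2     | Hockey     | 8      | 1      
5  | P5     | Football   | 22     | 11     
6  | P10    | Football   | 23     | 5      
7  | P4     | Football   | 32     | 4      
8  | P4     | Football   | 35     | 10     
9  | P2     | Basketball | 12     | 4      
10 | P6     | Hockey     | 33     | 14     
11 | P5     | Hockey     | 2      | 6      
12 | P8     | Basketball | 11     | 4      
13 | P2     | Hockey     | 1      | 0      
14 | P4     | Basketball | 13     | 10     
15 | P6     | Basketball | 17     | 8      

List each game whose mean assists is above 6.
SELECT game, AVG(assists)
FROM scores
GROUP BY game
HAVING AVG(assists) > 6

Result:
  Basketball: avg=6.80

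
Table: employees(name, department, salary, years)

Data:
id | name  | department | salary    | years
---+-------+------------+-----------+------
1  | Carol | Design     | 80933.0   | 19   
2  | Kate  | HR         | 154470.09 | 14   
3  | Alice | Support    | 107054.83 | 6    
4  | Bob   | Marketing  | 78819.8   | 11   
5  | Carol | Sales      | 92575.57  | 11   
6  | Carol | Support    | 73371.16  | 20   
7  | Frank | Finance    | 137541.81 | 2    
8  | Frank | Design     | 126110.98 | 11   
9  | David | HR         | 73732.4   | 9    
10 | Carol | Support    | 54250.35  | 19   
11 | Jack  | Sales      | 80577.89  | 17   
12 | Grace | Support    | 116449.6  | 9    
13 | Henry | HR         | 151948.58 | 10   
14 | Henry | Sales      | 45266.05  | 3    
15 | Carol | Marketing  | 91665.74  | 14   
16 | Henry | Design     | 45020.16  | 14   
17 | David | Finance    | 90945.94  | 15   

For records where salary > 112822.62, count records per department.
SELECT department, COUNT(*)
FROM employees
WHERE salary > 112822.62
GROUP BY department

Note: WHERE filters rows before grouping.

Result:
  Design: 1
  Finance: 1
  HR: 2
  Support: 1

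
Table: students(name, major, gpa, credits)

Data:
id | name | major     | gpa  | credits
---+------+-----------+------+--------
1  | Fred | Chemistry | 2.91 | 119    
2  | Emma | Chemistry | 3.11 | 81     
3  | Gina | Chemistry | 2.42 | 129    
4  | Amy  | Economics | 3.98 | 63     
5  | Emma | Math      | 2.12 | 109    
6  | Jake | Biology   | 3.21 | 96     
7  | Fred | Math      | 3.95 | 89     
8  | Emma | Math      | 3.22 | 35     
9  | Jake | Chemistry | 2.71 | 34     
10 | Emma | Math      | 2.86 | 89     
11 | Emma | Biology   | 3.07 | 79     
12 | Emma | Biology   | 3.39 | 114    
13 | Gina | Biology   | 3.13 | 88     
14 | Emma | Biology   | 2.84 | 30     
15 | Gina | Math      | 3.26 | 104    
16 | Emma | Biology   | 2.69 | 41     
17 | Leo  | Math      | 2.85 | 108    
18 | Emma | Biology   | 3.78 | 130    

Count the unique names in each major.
SELECT major, COUNT(DISTINCT name)
FROM students
GROUP BY major

Result:
  Biology: 3 distinct
  Chemistry: 4 distinct
  Economics: 1 distinct
  Math: 4 distinct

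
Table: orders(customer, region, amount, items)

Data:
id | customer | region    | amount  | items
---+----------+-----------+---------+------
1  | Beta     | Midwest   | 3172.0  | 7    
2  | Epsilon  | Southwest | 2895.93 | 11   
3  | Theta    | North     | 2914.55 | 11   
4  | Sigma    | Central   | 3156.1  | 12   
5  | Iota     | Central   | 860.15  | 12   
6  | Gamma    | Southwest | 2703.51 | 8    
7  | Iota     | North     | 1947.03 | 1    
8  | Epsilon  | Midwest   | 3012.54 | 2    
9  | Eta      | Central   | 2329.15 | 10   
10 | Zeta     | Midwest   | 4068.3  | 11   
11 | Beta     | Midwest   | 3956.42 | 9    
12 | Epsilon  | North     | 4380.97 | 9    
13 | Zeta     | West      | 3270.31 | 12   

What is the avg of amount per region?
SELECT region, AVG(amount) as result
FROM orders
GROUP BY region

Result:
  Central: 2115.13
  Midwest: 3552.32
  North: 3080.85
  Southwest: 2799.72
  West: 3270.31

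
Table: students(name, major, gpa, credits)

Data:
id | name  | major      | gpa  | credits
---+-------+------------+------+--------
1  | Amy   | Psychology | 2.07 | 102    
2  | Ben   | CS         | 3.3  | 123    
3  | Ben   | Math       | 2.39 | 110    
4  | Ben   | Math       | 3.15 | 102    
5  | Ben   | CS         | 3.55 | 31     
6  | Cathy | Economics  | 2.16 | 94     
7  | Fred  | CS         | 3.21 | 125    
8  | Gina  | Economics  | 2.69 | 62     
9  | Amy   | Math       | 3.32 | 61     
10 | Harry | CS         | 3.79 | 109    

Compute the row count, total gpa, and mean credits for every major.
SELECT major,
       COUNT(*) as cnt,
       SUM(gpa) as total_gpa,
       AVG(credits) as avg_credits
FROM students
GROUP BY major

Result:
  CS: 4 records, 13.85 total gpa, 97.00 avg credits
  Economics: 2 records, 4.85 total gpa, 78.00 avg credits
  Math: 3 records, 8.86 total gpa, 91.00 avg credits
  Psychology: 1 records, 2.07 total gpa, 102.00 avg credits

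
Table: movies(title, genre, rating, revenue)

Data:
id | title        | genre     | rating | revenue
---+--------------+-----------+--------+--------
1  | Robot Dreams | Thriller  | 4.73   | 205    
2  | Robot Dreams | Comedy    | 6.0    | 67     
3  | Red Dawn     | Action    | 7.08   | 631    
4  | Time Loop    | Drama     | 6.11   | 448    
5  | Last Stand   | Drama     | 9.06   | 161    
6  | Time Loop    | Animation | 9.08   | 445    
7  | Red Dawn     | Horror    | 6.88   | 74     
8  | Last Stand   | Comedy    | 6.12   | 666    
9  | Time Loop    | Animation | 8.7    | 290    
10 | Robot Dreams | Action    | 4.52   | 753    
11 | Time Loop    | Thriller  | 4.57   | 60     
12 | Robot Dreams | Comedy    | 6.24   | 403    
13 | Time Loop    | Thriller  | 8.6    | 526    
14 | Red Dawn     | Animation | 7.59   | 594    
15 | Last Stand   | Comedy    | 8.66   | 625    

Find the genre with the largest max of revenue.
SELECT genre, MAX(revenue) as val
FROM movies
GROUP BY genre
ORDER BY val DESC
LIMIT 1

Result: Action with max(revenue) = 753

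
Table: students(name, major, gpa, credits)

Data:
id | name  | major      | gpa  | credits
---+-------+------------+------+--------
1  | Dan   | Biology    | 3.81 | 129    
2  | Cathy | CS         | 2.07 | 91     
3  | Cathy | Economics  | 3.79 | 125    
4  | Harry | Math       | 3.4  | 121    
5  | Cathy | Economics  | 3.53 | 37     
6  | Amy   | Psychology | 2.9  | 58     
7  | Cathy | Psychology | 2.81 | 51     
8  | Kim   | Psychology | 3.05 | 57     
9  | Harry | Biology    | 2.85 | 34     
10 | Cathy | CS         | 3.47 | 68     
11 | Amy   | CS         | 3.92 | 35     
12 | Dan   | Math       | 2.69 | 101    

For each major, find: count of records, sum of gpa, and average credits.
SELECT major,
       COUNT(*) as cnt,
       SUM(gpa) as total_gpa,
       AVG(credits) as avg_credits
FROM students
GROUP BY major

Result:
  Biology: 2 records, 6.66 total gpa, 81.50 avg credits
  CS: 3 records, 9.46 total gpa, 64.67 avg credits
  Economics: 2 records, 7.32 total gpa, 81.00 avg credits
  Math: 2 records, 6.09 total gpa, 111.00 avg credits
  Psychology: 3 records, 8.76 total gpa, 55.33 avg credits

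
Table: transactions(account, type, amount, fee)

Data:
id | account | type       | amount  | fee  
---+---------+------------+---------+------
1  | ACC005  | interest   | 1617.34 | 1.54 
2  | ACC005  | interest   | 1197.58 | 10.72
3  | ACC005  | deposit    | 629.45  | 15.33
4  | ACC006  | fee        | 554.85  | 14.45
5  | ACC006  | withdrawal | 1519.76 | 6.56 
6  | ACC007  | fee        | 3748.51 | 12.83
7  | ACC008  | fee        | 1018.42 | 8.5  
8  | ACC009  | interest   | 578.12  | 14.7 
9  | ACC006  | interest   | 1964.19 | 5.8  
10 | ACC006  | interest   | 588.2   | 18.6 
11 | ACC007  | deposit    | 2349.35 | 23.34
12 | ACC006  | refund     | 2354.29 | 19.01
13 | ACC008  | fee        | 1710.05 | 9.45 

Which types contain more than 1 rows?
SELECT type, COUNT(*) as cnt
FROM transactions
GROUP BY type
HAVING COUNT(*) > 1

Result:
  deposit: 2
  fee: 4
  interest: 5

Note: HAVING filters groups after aggregation, WHERE filters rows before.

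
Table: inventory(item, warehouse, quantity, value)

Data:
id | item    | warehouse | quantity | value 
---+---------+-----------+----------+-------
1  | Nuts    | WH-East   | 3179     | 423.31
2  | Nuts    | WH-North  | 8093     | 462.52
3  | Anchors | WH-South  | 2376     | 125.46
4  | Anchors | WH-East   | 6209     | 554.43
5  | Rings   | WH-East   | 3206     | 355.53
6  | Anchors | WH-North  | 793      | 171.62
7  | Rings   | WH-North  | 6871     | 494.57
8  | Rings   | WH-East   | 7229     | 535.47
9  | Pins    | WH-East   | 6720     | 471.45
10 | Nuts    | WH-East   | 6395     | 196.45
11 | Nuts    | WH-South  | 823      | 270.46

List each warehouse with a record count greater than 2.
SELECT warehouse, COUNT(*) as cnt
FROM inventory
GROUP BY warehouse
HAVING COUNT(*) > 2

Result:
  WH-East: 6
  WH-North: 3

Note: HAVING filters groups after aggregation, WHERE filters rows before.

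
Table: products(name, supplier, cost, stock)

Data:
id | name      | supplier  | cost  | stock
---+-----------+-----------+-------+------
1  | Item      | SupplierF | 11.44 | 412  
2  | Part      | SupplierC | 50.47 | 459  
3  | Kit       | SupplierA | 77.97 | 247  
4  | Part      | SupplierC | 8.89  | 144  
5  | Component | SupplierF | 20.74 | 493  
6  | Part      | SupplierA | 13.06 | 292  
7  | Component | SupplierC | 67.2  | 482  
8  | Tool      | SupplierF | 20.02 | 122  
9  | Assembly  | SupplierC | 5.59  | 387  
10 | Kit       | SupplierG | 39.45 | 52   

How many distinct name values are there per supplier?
SELECT supplier, COUNT(DISTINCT name)
FROM products
GROUP BY supplier

Result:
  SupplierA: 2 distinct
  SupplierC: 3 distinct
  SupplierF: 3 distinct
  SupplierG: 1 distinct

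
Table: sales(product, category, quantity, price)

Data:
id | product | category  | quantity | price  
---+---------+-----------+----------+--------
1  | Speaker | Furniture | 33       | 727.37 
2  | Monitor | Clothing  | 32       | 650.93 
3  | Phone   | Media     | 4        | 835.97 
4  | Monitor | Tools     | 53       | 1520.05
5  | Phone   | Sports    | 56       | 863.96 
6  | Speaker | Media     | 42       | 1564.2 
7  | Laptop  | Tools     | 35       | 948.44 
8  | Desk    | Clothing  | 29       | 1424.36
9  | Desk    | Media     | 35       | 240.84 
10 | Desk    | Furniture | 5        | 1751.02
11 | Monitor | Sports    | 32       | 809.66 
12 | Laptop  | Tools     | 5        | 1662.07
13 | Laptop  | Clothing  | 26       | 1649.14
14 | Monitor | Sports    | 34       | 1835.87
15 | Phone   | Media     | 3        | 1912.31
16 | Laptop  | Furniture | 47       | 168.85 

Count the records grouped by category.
SELECT category, COUNT(*) as count
FROM sales
GROUP BY category

Result:
  Clothing: 3
  Furniture: 3
  Media: 4
  Sports: 3
  Tools: 3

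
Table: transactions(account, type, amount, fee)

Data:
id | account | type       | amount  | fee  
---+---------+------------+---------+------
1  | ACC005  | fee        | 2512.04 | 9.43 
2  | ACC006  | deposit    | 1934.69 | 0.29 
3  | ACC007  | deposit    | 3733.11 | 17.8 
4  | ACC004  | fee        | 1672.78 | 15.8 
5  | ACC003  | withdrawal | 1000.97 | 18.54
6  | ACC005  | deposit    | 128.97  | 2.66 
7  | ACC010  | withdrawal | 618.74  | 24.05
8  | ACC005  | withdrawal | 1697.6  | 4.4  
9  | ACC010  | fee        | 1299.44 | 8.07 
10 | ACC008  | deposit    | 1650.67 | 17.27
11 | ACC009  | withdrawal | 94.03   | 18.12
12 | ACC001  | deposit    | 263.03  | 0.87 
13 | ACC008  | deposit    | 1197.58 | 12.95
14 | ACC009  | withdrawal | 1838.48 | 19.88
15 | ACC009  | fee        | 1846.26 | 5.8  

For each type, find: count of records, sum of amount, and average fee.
SELECT type,
       COUNT(*) as cnt,
       SUM(amount) as total_amount,
       AVG(fee) as avg_fee
FROM transactions
GROUP BY type

Result:
  deposit: 6 records, 8908.05 total amount, 8.64 avg fee
  fee: 4 records, 7330.52 total amount, 9.78 avg fee
  withdrawal: 5 records, 5249.82 total amount, 17.00 avg fee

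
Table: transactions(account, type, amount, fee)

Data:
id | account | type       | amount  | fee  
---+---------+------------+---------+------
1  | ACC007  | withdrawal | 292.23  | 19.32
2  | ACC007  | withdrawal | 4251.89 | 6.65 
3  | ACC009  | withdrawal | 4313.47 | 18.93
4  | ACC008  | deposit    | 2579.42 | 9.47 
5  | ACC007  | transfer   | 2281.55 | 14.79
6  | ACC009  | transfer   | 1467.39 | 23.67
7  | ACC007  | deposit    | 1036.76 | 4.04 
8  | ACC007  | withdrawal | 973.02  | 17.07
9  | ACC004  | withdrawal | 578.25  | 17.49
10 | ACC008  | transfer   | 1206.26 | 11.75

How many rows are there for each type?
SELECT type, COUNT(*) as count
FROM transactions
GROUP BY type

Result:
  deposit: 2
  transfer: 3
  withdrawal: 5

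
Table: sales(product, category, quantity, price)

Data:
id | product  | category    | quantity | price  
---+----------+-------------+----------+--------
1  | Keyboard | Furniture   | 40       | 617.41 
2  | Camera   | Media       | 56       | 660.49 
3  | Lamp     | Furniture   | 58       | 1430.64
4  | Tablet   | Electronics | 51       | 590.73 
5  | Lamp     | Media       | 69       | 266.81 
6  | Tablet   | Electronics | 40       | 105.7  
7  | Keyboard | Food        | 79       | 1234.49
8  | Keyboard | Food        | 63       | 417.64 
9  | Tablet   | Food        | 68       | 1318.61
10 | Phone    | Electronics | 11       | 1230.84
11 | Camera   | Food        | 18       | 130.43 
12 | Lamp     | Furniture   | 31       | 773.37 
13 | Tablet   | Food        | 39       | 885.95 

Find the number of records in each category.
SELECT category, COUNT(*) as count
FROM sales
GROUP BY category

Result:
  Electronics: 3
  Food: 5
  Furniture: 3
  Media: 2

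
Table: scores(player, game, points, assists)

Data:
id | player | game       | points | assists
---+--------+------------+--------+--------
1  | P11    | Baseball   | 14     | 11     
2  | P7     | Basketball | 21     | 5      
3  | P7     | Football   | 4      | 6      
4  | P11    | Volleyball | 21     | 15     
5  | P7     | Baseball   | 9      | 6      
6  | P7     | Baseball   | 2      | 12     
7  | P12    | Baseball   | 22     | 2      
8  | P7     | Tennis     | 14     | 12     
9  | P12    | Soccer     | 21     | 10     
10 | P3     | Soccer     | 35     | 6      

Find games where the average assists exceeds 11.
SELECT game, AVG(assists)
FROM scores
GROUP BY game
HAVING AVG(assists) > 11

Result:
  Tennis: avg=12.00
  Volleyball: avg=15.00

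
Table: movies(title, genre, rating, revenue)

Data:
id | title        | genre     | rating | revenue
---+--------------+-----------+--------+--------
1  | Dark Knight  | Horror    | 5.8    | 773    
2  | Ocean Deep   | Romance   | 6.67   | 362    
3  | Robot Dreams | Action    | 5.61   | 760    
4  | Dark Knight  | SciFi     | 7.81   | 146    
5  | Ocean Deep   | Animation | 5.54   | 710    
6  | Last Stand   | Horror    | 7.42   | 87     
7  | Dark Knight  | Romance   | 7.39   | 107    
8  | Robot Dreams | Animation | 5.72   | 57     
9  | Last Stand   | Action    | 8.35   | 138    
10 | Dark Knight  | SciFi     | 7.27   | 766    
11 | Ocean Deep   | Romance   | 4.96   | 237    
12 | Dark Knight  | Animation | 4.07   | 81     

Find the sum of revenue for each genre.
SELECT genre, SUM(revenue) as result
FROM movies
GROUP BY genre

Result:
  Action: 898
  Animation: 848
  Horror: 860
  Romance: 706
  SciFi: 912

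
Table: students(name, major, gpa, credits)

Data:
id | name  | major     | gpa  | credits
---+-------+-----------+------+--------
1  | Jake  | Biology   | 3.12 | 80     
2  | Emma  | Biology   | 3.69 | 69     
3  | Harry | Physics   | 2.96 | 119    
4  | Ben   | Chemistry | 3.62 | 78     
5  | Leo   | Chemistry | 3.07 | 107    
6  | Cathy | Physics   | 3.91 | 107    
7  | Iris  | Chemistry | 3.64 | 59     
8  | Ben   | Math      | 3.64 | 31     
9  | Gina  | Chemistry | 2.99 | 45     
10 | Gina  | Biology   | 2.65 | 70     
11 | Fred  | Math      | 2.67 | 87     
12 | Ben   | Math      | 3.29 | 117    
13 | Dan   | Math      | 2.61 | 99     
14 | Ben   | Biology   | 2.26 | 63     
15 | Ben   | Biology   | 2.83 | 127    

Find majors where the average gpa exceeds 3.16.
SELECT major, AVG(gpa)
FROM students
GROUP BY major
HAVING AVG(gpa) > 3.16

Result:
  Chemistry: avg=3.33
  Physics: avg=3.44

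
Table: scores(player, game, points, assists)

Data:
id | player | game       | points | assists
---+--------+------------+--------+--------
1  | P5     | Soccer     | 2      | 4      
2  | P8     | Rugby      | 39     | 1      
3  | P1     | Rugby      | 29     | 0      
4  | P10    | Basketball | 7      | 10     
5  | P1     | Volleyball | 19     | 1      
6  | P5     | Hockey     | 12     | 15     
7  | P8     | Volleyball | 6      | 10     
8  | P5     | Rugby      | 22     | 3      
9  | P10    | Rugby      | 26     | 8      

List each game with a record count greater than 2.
SELECT game, COUNT(*) as cnt
FROM scores
GROUP BY game
HAVING COUNT(*) > 2

Result:
  Rugby: 4

Note: HAVING filters groups after aggregation, WHERE filters rows before.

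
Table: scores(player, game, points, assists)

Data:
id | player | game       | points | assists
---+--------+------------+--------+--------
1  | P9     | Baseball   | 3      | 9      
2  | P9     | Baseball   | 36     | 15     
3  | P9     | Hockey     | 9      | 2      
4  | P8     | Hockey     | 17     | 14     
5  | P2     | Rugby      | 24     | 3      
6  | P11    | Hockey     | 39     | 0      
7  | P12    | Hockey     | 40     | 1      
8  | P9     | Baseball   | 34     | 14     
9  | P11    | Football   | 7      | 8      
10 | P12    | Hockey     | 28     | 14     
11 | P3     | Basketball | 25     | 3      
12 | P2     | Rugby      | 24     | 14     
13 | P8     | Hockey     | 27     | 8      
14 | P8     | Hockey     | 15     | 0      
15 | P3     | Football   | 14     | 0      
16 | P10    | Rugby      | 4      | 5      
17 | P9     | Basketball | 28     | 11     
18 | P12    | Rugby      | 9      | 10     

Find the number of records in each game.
SELECT game, COUNT(*) as count
FROM scores
GROUP BY game

Result:
  Baseball: 3
  Basketball: 2
  Football: 2
  Hockey: 7
  Rugby: 4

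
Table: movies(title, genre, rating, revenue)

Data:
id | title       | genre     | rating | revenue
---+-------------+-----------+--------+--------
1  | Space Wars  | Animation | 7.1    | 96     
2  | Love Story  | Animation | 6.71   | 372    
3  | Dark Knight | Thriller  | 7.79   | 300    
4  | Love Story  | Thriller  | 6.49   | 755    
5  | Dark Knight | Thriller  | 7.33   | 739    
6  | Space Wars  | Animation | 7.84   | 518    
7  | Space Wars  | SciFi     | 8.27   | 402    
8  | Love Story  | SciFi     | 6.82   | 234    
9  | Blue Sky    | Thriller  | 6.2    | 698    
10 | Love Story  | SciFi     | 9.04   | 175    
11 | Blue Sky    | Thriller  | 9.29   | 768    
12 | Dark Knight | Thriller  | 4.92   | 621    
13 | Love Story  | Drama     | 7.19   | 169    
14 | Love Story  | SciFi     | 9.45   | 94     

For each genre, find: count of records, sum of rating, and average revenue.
SELECT genre,
       COUNT(*) as cnt,
       SUM(rating) as total_rating,
       AVG(revenue) as avg_revenue
FROM movies
GROUP BY genre

Result:
  Animation: 3 records, 21.65 total rating, 328.67 avg revenue
  Drama: 1 records, 7.19 total rating, 169.00 avg revenue
  SciFi: 4 records, 33.58 total rating, 226.25 avg revenue
  Thriller: 6 records, 42.02 total rating, 646.83 avg revenue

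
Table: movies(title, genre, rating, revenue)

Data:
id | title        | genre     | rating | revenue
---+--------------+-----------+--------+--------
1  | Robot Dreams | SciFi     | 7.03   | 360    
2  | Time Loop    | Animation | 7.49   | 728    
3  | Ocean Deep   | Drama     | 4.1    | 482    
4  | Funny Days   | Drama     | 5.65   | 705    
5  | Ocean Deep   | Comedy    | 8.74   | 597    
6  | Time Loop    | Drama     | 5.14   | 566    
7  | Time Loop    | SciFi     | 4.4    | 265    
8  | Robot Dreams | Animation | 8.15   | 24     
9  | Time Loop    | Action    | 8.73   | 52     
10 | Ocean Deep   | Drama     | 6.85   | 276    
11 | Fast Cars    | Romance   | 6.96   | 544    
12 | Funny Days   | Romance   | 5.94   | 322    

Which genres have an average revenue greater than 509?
SELECT genre, AVG(revenue)
FROM movies
GROUP BY genre
HAVING AVG(revenue) > 509

Result:
  Comedy: avg=597.00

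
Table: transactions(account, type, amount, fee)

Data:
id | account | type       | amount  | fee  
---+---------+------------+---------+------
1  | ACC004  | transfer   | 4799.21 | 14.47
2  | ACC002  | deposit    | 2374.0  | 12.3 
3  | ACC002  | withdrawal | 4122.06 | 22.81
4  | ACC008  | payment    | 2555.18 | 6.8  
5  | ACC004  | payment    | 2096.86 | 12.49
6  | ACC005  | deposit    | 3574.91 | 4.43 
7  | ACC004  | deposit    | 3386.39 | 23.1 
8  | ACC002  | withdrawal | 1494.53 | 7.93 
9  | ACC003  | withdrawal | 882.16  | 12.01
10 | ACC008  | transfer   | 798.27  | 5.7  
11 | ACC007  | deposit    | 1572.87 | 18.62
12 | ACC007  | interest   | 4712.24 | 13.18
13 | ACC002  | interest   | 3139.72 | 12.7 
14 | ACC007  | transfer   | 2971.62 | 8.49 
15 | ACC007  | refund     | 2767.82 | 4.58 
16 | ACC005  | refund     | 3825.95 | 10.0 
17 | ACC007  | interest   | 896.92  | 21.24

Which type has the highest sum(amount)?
SELECT type, SUM(amount) as val
FROM transactions
GROUP BY type
ORDER BY val DESC
LIMIT 1

Result: deposit with sum(amount) = 10908.17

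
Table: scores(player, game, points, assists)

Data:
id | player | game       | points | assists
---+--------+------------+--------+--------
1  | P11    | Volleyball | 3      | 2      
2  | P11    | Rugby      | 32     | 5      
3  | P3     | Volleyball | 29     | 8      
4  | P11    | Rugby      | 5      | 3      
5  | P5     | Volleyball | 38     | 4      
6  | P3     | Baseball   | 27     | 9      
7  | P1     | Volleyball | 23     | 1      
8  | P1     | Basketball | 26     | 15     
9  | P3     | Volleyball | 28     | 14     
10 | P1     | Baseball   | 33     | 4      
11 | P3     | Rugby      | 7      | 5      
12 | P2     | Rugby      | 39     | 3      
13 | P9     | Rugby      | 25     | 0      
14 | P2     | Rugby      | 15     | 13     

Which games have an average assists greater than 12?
SELECT game, AVG(assists)
FROM scores
GROUP BY game
HAVING AVG(assists) > 12

Result:
  Basketball: avg=15.00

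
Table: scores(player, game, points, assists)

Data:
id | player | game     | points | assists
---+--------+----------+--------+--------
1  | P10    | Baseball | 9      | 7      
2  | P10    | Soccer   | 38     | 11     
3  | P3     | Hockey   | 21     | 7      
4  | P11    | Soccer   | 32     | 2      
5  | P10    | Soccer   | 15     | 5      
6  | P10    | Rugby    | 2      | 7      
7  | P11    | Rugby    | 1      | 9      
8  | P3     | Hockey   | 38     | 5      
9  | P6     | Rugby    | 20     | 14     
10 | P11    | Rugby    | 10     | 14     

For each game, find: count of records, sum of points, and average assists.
SELECT game,
       COUNT(*) as cnt,
       SUM(points) as total_points,
       AVG(assists) as avg_assists
FROM scores
GROUP BY game

Result:
  Baseball: 1 records, 9 total points, 7.00 avg assists
  Hockey: 2 records, 59 total points, 6.00 avg assists
  Rugby: 4 records, 33 total points, 11.00 avg assists
  Soccer: 3 records, 85 total points, 6.00 avg assists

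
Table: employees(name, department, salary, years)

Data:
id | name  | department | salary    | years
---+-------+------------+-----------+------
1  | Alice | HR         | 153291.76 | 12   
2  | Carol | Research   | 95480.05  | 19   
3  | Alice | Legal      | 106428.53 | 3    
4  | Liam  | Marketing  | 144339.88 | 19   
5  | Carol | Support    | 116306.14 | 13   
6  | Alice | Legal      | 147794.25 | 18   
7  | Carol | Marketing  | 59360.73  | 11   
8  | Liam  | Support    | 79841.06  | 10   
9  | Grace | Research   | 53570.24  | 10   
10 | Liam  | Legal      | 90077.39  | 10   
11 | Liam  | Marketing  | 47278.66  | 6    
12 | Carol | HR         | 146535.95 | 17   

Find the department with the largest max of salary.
SELECT department, MAX(salary) as val
FROM employees
GROUP BY department
ORDER BY val DESC
LIMIT 1

Result: HR with max(salary) = 153291.76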